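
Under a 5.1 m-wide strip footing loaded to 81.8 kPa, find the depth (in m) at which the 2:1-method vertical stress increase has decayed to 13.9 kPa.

z ≈ 24.9 m

2:1 spreading — at depth z the loaded area has grown by z in each plan dimension:
qB/(B+z) = Δσ_z ⇒ z = qB/Δσ_z − B = 81.8×5.1/13.9 − 5.1 = 24.91 m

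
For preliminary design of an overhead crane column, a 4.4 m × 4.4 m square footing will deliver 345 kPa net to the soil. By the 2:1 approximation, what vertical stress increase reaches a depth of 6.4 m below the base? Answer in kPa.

By the 2:1 method the load spreads at 1 horizontal : 2 vertical, so at depth z the loaded area has grown by z in each plan dimension:
Δσ = qBL/((B+z)(L+z)) = 345×4.4×4.4/((4.4+6.4)(4.4+6.4)) = 57.263 kPa

Δσ_z ≈ 57.3 kPa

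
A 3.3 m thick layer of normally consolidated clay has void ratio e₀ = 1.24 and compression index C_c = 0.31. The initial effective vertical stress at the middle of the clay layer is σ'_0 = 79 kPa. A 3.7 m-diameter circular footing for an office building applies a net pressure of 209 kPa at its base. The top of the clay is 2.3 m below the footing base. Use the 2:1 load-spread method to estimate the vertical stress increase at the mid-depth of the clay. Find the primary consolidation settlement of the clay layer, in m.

Mid-depth of clay below the footing base: z = 2.3 + 3.3/2 = 3.95 m.
Stress increase at mid-clay by the 2:1 spreading method:
Δσ ≈ qD²/(D+z)² = 209×3.7²/(3.7+3.95)² = 48.891 kPa
Final effective stress: σ'_f = σ'_0 + Δσ = 79 + 48.891 = 127.89 kPa.
Normally consolidated clay, so the full stress increment lies on the virgin compression line:
S_c = C_c·H/(1+e₀)·log₁₀(σ'_f/σ'_0) = 0.31×3.3/(1+1.24)×log₁₀(127.89/79)
    = 0.4567 × 0.20921 = 0.09555 m

S_c ≈ 0.0955 m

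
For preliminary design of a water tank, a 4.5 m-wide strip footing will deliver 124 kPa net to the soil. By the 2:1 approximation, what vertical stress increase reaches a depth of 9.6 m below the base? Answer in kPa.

Δσ_z ≈ 39.6 kPa

By the 2:1 method the load spreads at 1 horizontal : 2 vertical, so at depth z the loaded area has grown by z in each plan dimension:
Δσ = qB/(B+z) = 124×4.5/(4.5+9.6) = 39.574 kPa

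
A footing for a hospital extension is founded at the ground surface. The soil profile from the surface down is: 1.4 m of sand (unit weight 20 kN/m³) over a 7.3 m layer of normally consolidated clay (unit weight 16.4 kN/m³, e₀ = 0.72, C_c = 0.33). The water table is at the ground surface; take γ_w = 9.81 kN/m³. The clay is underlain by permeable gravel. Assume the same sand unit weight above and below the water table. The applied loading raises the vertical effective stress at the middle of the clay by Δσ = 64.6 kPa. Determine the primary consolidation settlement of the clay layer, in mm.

S_c ≈ 601 mm

Mid-depth of clay below the ground surface: z = 1.4 + 7.3/2 = 5.05 m.
Total vertical stress at mid-clay: σ_v = 20×1.4 + 16.4×3.65 = 87.86 kPa.
Pore pressure: u = 9.81×(5.05 − 0) = 49.541 kPa.
Initial effective stress: σ'_0 = σ_v − u = 87.86 − 49.541 = 38.319 kPa.
Final effective stress: σ'_f = σ'_0 + Δσ = 38.319 + 64.6 = 102.92 kPa.
Normally consolidated clay, so the full stress increment lies on the virgin compression line:
S_c = C_c·H/(1+e₀)·log₁₀(σ'_f/σ'_0) = 0.33×7.3/(1+0.72)×log₁₀(102.92/38.319)
    = 1.4006 × 0.42909 = 0.601 m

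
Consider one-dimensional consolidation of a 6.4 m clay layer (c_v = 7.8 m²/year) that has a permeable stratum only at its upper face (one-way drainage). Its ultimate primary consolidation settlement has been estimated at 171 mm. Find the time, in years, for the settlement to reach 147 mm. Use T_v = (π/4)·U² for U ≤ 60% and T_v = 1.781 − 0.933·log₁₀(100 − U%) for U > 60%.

Drainage path length: H_d = H = 6.4 m (single drainage).
U = S(t)/S_ult = 147/171 = 0.8596.
U > 60%: T_v = 1.781 − 0.933·log₁₀(100 − 85.965) = 0.71065.
t = T_v·H_d²/c_v = 0.71065×6.4²/7.8 = 3.732 years.

t ≈ 3.73 years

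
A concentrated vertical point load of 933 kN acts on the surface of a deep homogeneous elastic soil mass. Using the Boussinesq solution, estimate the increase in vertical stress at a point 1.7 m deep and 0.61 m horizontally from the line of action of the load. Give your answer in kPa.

Boussinesq vertical stress below a point load on an elastic half-space:
Δσ_z = 3P/(2πz²) · [1 + (r/z)²]^(−5/2)
r/z = 0.61/1.7 = 0.35882; [1+(r/z)²]^(−5/2) = 0.73876.
Δσ_z = 3×933/(2π×1.7²) × 0.73876 = 154.14 × 0.73876 = 113.9 kPa

Δσ_z ≈ 114 kPa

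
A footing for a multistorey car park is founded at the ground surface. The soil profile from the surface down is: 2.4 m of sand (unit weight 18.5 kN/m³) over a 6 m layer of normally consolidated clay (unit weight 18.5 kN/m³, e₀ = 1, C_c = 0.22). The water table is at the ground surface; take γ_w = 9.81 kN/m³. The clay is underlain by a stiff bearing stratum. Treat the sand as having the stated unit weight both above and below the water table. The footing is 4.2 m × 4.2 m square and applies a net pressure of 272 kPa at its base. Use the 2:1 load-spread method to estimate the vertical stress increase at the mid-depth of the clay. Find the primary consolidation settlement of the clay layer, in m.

Mid-depth of clay below the ground surface: z = 2.4 + 6/2 = 5.4 m.
Total vertical stress at mid-clay: σ_v = 18.5×2.4 + 18.5×3 = 99.9 kPa.
Pore pressure: u = 9.81×(5.4 − 0) = 52.974 kPa.
Initial effective stress: σ'_0 = σ_v − u = 99.9 − 52.974 = 46.926 kPa.
Stress increase at mid-clay by the 2:1 spreading method:
Δσ = qBL/((B+z)(L+z)) = 272×4.2×4.2/((4.2+5.4)(4.2+5.4)) = 52.062 kPa
Final effective stress: σ'_f = σ'_0 + Δσ = 46.926 + 52.062 = 98.988 kPa.
Normally consolidated clay, so the full stress increment lies on the virgin compression line:
S_c = C_c·H/(1+e₀)·log₁₀(σ'_f/σ'_0) = 0.22×6/(1+1)×log₁₀(98.988/46.926)
    = 0.66 × 0.32417 = 0.214 m

S_c ≈ 0.214 m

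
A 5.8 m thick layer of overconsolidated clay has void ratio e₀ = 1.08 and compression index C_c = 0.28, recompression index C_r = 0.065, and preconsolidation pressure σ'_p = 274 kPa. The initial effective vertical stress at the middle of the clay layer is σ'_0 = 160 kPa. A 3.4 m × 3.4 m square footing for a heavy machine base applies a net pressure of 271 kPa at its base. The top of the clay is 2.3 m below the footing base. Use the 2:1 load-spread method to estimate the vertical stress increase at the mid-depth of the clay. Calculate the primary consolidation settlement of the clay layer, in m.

S_c ≈ 0.0185 m

Mid-depth of clay below the footing base: z = 2.3 + 5.8/2 = 5.2 m.
Stress increase at mid-clay by the 2:1 spreading method:
Δσ = qBL/((B+z)(L+z)) = 271×3.4×3.4/((3.4+5.2)(3.4+5.2)) = 42.357 kPa
Final effective stress: σ'_f = 160 + 42.357 = 202.36 kPa.
σ'_f = 202.36 ≤ σ'_p = 274 kPa, so the clay remains overconsolidated and only the recompression index applies:
S_c = C_r·H/(1+e₀)·log₁₀(σ'_f/σ'_0) = 0.065×5.8/2.08×log₁₀(202.36/160)
    = 0.18125 × 0.102 = 0.01849 m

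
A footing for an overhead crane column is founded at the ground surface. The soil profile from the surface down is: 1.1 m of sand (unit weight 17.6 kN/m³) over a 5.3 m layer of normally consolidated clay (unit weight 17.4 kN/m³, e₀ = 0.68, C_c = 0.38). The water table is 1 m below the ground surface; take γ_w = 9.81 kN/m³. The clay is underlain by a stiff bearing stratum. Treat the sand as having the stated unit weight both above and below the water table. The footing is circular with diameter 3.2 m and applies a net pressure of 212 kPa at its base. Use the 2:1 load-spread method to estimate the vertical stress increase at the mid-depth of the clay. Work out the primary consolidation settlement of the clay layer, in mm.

Mid-depth of clay below the ground surface: z = 1.1 + 5.3/2 = 3.75 m.
Total vertical stress at mid-clay: σ_v = 17.6×1.1 + 17.4×2.65 = 65.47 kPa.
Pore pressure: u = 9.81×(3.75 − 1) = 26.978 kPa.
Initial effective stress: σ'_0 = σ_v − u = 65.47 − 26.978 = 38.492 kPa.
Stress increase at mid-clay by the 2:1 spreading method:
Δσ ≈ qD²/(D+z)² = 212×3.2²/(3.2+3.75)² = 44.943 kPa
Final effective stress: σ'_f = σ'_0 + Δσ = 38.492 + 44.943 = 83.435 kPa.
Normally consolidated clay, so the full stress increment lies on the virgin compression line:
S_c = C_c·H/(1+e₀)·log₁₀(σ'_f/σ'_0) = 0.38×5.3/(1+0.68)×log₁₀(83.435/38.492)
    = 1.1988 × 0.33598 = 0.4028 m

S_c ≈ 403 mm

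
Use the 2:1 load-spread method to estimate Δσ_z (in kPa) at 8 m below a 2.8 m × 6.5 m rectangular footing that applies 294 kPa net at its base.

Δσ_z ≈ 34.2 kPa

By the 2:1 method the load spreads at 1 horizontal : 2 vertical, so at depth z the loaded area has grown by z in each plan dimension:
Δσ = qBL/((B+z)(L+z)) = 294×2.8×6.5/((2.8+8)(6.5+8)) = 34.169 kPa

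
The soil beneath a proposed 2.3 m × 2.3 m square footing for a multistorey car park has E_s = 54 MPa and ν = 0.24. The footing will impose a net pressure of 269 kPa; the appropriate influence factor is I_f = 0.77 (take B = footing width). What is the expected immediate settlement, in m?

S_e ≈ 0.00831 m

Immediate (elastic) settlement: S_e = q·B·(1−ν²)/E_s · I_f.
E_s = 54 MPa = 54000 kPa.
S_e = 269 × 2.3 × (1 − 0.24²) / 54000 × 0.77
    = 269 × 2.3 × 0.9424 / 54000 × 0.77
    = 0.008314 m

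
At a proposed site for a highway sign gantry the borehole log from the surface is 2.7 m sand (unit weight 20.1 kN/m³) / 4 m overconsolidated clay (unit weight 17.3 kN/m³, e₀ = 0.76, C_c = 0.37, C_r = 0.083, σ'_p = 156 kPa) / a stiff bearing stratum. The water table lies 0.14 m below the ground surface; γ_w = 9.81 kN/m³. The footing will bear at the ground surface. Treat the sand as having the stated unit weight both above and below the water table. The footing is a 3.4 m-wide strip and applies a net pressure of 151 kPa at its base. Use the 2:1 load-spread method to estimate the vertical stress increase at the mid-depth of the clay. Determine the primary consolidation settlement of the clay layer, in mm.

Mid-depth of clay below the ground surface: z = 2.7 + 4/2 = 4.7 m.
Total vertical stress at mid-clay: σ_v = 20.1×2.7 + 17.3×2 = 88.87 kPa.
Pore pressure: u = 9.81×(4.7 − 0.14) = 44.734 kPa.
Initial effective stress: σ'_0 = σ_v − u = 88.87 − 44.734 = 44.136 kPa.
Stress increase at mid-clay by the 2:1 spreading method:
Δσ = qB/(B+z) = 151×3.4/(3.4+4.7) = 63.383 kPa
Final effective stress: σ'_f = 44.136 + 63.383 = 107.52 kPa.
σ'_f = 107.52 ≤ σ'_p = 156 kPa, so the clay remains overconsolidated and only the recompression index applies:
S_c = C_r·H/(1+e₀)·log₁₀(σ'_f/σ'_0) = 0.083×4/1.76×log₁₀(107.52/44.136)
    = 0.18863 × 0.3867 = 0.07294 m

S_c ≈ 72.9 mm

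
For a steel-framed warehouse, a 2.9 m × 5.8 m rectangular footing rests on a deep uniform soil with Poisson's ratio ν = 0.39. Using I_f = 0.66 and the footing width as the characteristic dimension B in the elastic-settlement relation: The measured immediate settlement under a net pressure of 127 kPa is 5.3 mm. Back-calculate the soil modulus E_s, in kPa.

S_e = q·B·(1−ν²)/E_s · I_f  ⇒  E_s = q·B·(1−ν²)·I_f / S_e.
E_s = 127 × 2.9 × 0.8479 × 0.66 / 0.0053 = 38890 kPa

E_s ≈ 38900 kPa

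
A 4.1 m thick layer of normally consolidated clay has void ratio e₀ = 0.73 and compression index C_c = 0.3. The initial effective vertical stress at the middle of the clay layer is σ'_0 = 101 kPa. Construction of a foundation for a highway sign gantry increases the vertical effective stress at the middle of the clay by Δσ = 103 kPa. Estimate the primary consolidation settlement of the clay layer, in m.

S_c ≈ 0.217 m

Final effective stress: σ'_f = σ'_0 + Δσ = 101 + 103 = 204 kPa.
Normally consolidated clay, so the full stress increment lies on the virgin compression line:
S_c = C_c·H/(1+e₀)·log₁₀(σ'_f/σ'_0) = 0.3×4.1/(1+0.73)×log₁₀(204/101)
    = 0.71098 × 0.30531 = 0.2171 m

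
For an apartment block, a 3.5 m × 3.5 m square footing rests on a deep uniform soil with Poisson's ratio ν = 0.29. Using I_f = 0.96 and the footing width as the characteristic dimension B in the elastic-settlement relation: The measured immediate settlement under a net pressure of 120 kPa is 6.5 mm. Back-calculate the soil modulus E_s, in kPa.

E_s ≈ 56800 kPa

S_e = q·B·(1−ν²)/E_s · I_f  ⇒  E_s = q·B·(1−ν²)·I_f / S_e.
E_s = 120 × 3.5 × 0.9159 × 0.96 / 0.0065 = 56810 kPa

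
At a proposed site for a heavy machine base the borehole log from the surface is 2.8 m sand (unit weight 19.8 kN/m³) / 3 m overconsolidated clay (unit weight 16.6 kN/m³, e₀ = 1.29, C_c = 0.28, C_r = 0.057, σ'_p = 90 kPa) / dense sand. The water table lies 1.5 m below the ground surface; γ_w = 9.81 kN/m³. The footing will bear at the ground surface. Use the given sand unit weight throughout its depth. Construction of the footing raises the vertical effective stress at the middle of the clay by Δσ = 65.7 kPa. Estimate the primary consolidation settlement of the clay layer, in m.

S_c ≈ 0.0612 m

Mid-depth of clay below the ground surface: z = 2.8 + 3/2 = 4.3 m.
Total vertical stress at mid-clay: σ_v = 19.8×2.8 + 16.6×1.5 = 80.34 kPa.
Pore pressure: u = 9.81×(4.3 − 1.5) = 27.468 kPa.
Initial effective stress: σ'_0 = σ_v − u = 80.34 − 27.468 = 52.872 kPa.
Final effective stress: σ'_f = 52.872 + 65.7 = 118.57 kPa.
σ'_f = 118.57 > σ'_p = 90 kPa, so the stress path crosses the preconsolidation pressure — recompression up to σ'_p, then virgin compression beyond:
S_c = H/(1+e₀)·[C_r·log₁₀(σ'_p/σ'_0) + C_c·log₁₀(σ'_f/σ'_p)]
    = 3/2.29 × [0.057×log₁₀(90/52.872) + 0.28×log₁₀(118.57/90)]
    = 1.31 × [0.013168 + 0.033525] = 0.06117 m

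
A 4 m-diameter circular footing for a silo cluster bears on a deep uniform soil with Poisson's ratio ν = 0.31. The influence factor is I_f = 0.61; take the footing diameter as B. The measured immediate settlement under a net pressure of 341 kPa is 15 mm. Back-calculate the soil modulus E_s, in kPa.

S_e = q·B·(1−ν²)/E_s · I_f  ⇒  E_s = q·B·(1−ν²)·I_f / S_e.
E_s = 341 × 4 × 0.9039 × 0.61 / 0.015 = 50140 kPa

E_s ≈ 50100 kPa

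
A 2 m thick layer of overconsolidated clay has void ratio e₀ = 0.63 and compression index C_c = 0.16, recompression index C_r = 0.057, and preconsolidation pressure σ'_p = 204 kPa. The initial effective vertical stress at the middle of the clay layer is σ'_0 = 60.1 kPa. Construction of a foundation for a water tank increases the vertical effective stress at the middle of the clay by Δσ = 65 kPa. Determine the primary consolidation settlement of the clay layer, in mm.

S_c ≈ 22.3 mm

Final effective stress: σ'_f = 60.1 + 65 = 125.1 kPa.
σ'_f = 125.1 ≤ σ'_p = 204 kPa, so the clay remains overconsolidated and only the recompression index applies:
S_c = C_r·H/(1+e₀)·log₁₀(σ'_f/σ'_0) = 0.057×2/1.63×log₁₀(125.1/60.1)
    = 0.069939 × 0.31838 = 0.02227 m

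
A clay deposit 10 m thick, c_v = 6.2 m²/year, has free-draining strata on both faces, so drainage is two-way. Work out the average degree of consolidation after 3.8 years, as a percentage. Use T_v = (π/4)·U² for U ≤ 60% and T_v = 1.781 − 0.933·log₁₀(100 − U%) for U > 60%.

Drainage path length: H_d = H/2 = 5 m (double drainage).
T_v = c_v·t/H_d² = 6.2×3.8/5² = 0.9424.
T_v = 0.9424 corresponds to the U > 60% branch:
U = 1 − 10^((1.781 − T_v)/0.933)/100 = 0.9208

U ≈ 92.1 %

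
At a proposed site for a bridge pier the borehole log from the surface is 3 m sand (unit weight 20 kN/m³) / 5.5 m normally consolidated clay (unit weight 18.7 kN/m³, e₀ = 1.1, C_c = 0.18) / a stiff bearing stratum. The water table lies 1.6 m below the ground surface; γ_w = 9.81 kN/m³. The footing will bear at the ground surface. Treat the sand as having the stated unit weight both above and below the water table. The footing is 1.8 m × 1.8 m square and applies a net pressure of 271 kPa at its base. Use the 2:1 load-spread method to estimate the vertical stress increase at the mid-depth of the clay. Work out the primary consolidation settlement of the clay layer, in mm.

S_c ≈ 40.4 mm

Mid-depth of clay below the ground surface: z = 3 + 5.5/2 = 5.75 m.
Total vertical stress at mid-clay: σ_v = 20×3 + 18.7×2.75 = 111.42 kPa.
Pore pressure: u = 9.81×(5.75 − 1.6) = 40.712 kPa.
Initial effective stress: σ'_0 = σ_v − u = 111.42 − 40.712 = 70.708 kPa.
Stress increase at mid-clay by the 2:1 spreading method:
Δσ = qBL/((B+z)(L+z)) = 271×1.8×1.8/((1.8+5.75)(1.8+5.75)) = 15.404 kPa
Final effective stress: σ'_f = σ'_0 + Δσ = 70.708 + 15.404 = 86.112 kPa.
Normally consolidated clay, so the full stress increment lies on the virgin compression line:
S_c = C_c·H/(1+e₀)·log₁₀(σ'_f/σ'_0) = 0.18×5.5/(1+1.1)×log₁₀(86.112/70.708)
    = 0.47143 × 0.085595 = 0.04035 m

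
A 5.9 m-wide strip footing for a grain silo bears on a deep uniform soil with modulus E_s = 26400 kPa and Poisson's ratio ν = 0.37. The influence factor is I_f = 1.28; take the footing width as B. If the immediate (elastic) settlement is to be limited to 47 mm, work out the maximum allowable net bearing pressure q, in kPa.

q ≈ 190 kPa

S_e = q·B·(1−ν²)/E_s · I_f  ⇒  q = S_e·E_s / (B·(1−ν²)·I_f).
q = 0.047 × 26400 / (5.9 × 0.8631 × 1.28) = 190.4 kPa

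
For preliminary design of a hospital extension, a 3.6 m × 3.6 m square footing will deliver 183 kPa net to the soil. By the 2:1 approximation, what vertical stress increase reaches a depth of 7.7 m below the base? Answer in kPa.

Δσ_z ≈ 18.6 kPa

By the 2:1 method the load spreads at 1 horizontal : 2 vertical, so at depth z the loaded area has grown by z in each plan dimension:
Δσ = qBL/((B+z)(L+z)) = 183×3.6×3.6/((3.6+7.7)(3.6+7.7)) = 18.574 kPa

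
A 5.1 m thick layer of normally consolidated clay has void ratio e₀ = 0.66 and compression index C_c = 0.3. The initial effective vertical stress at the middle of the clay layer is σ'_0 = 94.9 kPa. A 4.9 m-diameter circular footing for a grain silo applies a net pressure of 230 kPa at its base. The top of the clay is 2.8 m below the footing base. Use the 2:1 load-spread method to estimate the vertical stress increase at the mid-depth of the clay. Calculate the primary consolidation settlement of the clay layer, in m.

S_c ≈ 0.176 m

Mid-depth of clay below the footing base: z = 2.8 + 5.1/2 = 5.35 m.
Stress increase at mid-clay by the 2:1 spreading method:
Δσ ≈ qD²/(D+z)² = 230×4.9²/(4.9+5.35)² = 52.562 kPa
Final effective stress: σ'_f = σ'_0 + Δσ = 94.9 + 52.562 = 147.46 kPa.
Normally consolidated clay, so the full stress increment lies on the virgin compression line:
S_c = C_c·H/(1+e₀)·log₁₀(σ'_f/σ'_0) = 0.3×5.1/(1+0.66)×log₁₀(147.46/94.9)
    = 0.92169 × 0.19141 = 0.1764 m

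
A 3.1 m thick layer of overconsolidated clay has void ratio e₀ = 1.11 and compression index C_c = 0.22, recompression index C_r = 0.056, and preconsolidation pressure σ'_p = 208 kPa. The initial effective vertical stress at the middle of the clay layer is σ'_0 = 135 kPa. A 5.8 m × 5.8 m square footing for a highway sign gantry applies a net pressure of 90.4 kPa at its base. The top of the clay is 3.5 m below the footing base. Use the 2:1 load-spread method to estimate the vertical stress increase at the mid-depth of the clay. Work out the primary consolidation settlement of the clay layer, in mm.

S_c ≈ 6.26 mm

Mid-depth of clay below the footing base: z = 3.5 + 3.1/2 = 5.05 m.
Stress increase at mid-clay by the 2:1 spreading method:
Δσ = qBL/((B+z)(L+z)) = 90.4×5.8×5.8/((5.8+5.05)(5.8+5.05)) = 25.832 kPa
Final effective stress: σ'_f = 135 + 25.832 = 160.83 kPa.
σ'_f = 160.83 ≤ σ'_p = 208 kPa, so the clay remains overconsolidated and only the recompression index applies:
S_c = C_r·H/(1+e₀)·log₁₀(σ'_f/σ'_0) = 0.056×3.1/2.11×log₁₀(160.83/135)
    = 0.082275 × 0.076033 = 0.006256 m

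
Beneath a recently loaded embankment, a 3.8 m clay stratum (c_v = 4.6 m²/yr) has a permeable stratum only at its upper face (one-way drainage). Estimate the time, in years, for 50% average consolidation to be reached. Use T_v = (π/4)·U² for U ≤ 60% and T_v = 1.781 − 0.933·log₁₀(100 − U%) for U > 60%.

Drainage path length: H_d = H = 3.8 m (single drainage).
U ≤ 60%: T_v = (π/4)·U² = (π/4)×0.5² = 0.19635.
t = T_v·H_d²/c_v = 0.19635×3.8²/4.6 = 0.6164 years.

t ≈ 0.616 years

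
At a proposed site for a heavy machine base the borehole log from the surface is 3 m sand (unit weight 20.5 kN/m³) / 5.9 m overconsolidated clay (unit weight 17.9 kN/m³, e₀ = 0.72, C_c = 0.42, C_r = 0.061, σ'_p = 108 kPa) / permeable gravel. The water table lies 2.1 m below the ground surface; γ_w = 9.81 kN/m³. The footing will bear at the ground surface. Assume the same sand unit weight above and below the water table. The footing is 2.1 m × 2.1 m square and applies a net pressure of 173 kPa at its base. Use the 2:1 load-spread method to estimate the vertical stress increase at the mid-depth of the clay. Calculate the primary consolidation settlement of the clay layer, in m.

Mid-depth of clay below the ground surface: z = 3 + 5.9/2 = 5.95 m.
Total vertical stress at mid-clay: σ_v = 20.5×3 + 17.9×2.95 = 114.31 kPa.
Pore pressure: u = 9.81×(5.95 − 2.1) = 37.769 kPa.
Initial effective stress: σ'_0 = σ_v − u = 114.31 − 37.769 = 76.541 kPa.
Stress increase at mid-clay by the 2:1 spreading method:
Δσ = qBL/((B+z)(L+z)) = 173×2.1×2.1/((2.1+5.95)(2.1+5.95)) = 11.773 kPa
Final effective stress: σ'_f = 76.541 + 11.773 = 88.314 kPa.
σ'_f = 88.314 ≤ σ'_p = 108 kPa, so the clay remains overconsolidated and only the recompression index applies:
S_c = C_r·H/(1+e₀)·log₁₀(σ'_f/σ'_0) = 0.061×5.9/1.72×log₁₀(88.314/76.541)
    = 0.20924 × 0.062135 = 0.013 m

S_c ≈ 0.013 m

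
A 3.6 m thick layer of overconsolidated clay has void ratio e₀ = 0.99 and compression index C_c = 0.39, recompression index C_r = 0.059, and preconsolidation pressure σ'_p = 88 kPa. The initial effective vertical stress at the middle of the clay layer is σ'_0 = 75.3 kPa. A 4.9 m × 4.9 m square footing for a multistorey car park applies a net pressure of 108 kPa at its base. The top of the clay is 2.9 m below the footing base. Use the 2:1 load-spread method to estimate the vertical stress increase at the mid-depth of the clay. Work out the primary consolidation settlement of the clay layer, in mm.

S_c ≈ 56.8 mm

Mid-depth of clay below the footing base: z = 2.9 + 3.6/2 = 4.7 m.
Stress increase at mid-clay by the 2:1 spreading method:
Δσ = qBL/((B+z)(L+z)) = 108×4.9×4.9/((4.9+4.7)(4.9+4.7)) = 28.137 kPa
Final effective stress: σ'_f = 75.3 + 28.137 = 103.44 kPa.
σ'_f = 103.44 > σ'_p = 88 kPa, so the stress path crosses the preconsolidation pressure — recompression up to σ'_p, then virgin compression beyond:
S_c = H/(1+e₀)·[C_r·log₁₀(σ'_p/σ'_0) + C_c·log₁₀(σ'_f/σ'_p)]
    = 3.6/1.99 × [0.059×log₁₀(88/75.3) + 0.39×log₁₀(103.44/88)]
    = 1.809 × [0.0039936 + 0.02738] = 0.05675 m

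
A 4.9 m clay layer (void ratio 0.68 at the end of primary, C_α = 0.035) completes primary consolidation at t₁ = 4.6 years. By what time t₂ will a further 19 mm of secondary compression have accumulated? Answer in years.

t₂ ≈ 7.06 years

S_s = C_α·H/(1+e_p)·log₁₀(t₂/t₁) ⇒ log₁₀(t₂/t₁) = S_s·(1+e_p)/(C_α·H).
log₁₀(t₂/t₁) = 0.019 × (1+0.68) / (0.035×4.9) = 0.1861
t₂ = t₁ × 10^0.1861 = 4.6 × 1.535 = 7.061 years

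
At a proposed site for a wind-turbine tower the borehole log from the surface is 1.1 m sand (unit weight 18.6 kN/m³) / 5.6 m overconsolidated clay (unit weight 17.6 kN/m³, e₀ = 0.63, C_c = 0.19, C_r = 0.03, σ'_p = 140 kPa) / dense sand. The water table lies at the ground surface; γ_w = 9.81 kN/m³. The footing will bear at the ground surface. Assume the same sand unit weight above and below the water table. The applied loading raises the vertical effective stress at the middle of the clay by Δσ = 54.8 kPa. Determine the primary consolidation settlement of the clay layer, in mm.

Mid-depth of clay below the ground surface: z = 1.1 + 5.6/2 = 3.9 m.
Total vertical stress at mid-clay: σ_v = 18.6×1.1 + 17.6×2.8 = 69.74 kPa.
Pore pressure: u = 9.81×(3.9 − 0) = 38.259 kPa.
Initial effective stress: σ'_0 = σ_v − u = 69.74 − 38.259 = 31.481 kPa.
Final effective stress: σ'_f = 31.481 + 54.8 = 86.281 kPa.
σ'_f = 86.281 ≤ σ'_p = 140 kPa, so the clay remains overconsolidated and only the recompression index applies:
S_c = C_r·H/(1+e₀)·log₁₀(σ'_f/σ'_0) = 0.03×5.6/1.63×log₁₀(86.281/31.481)
    = 0.10307 × 0.43787 = 0.04513 m

S_c ≈ 45.1 mm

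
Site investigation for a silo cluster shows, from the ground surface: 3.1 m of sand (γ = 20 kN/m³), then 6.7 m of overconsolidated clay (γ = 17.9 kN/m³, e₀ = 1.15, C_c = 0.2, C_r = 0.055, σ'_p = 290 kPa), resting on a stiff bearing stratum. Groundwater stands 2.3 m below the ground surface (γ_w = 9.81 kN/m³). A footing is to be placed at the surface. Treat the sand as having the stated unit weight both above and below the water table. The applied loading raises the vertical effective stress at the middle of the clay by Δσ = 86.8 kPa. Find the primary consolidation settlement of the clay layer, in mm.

Mid-depth of clay below the ground surface: z = 3.1 + 6.7/2 = 6.45 m.
Total vertical stress at mid-clay: σ_v = 20×3.1 + 17.9×3.35 = 121.97 kPa.
Pore pressure: u = 9.81×(6.45 − 2.3) = 40.712 kPa.
Initial effective stress: σ'_0 = σ_v − u = 121.97 − 40.712 = 81.258 kPa.
Final effective stress: σ'_f = 81.258 + 86.8 = 168.06 kPa.
σ'_f = 168.06 ≤ σ'_p = 290 kPa, so the clay remains overconsolidated and only the recompression index applies:
S_c = C_r·H/(1+e₀)·log₁₀(σ'_f/σ'_0) = 0.055×6.7/2.15×log₁₀(168.06/81.258)
    = 0.1714 × 0.3156 = 0.05409 m

S_c ≈ 54.1 mm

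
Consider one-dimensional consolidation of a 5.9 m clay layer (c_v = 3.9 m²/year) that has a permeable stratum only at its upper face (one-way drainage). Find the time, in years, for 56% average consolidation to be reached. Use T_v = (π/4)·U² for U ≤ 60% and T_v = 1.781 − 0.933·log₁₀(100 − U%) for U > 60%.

t ≈ 2.2 years

Drainage path length: H_d = H = 5.9 m (single drainage).
U ≤ 60%: T_v = (π/4)·U² = (π/4)×0.56² = 0.2463.
t = T_v·H_d²/c_v = 0.2463×5.9²/3.9 = 2.198 years.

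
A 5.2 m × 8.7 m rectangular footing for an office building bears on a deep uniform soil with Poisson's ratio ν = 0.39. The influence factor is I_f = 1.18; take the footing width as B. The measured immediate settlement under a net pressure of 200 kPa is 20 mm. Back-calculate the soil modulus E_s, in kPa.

E_s ≈ 52000 kPa

S_e = q·B·(1−ν²)/E_s · I_f  ⇒  E_s = q·B·(1−ν²)·I_f / S_e.
E_s = 200 × 5.2 × 0.8479 × 1.18 / 0.02 = 52030 kPa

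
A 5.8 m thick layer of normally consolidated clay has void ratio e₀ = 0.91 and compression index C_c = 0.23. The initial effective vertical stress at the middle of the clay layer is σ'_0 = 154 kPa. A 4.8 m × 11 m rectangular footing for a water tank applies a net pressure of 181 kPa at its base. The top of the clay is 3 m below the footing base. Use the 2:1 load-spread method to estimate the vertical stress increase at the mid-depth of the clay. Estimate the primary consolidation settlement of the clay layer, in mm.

Mid-depth of clay below the footing base: z = 3 + 5.8/2 = 5.9 m.
Stress increase at mid-clay by the 2:1 spreading method:
Δσ = qBL/((B+z)(L+z)) = 181×4.8×11/((4.8+5.9)(11+5.9)) = 52.85 kPa
Final effective stress: σ'_f = σ'_0 + Δσ = 154 + 52.85 = 206.85 kPa.
Normally consolidated clay, so the full stress increment lies on the virgin compression line:
S_c = C_c·H/(1+e₀)·log₁₀(σ'_f/σ'_0) = 0.23×5.8/(1+0.91)×log₁₀(206.85/154)
    = 0.69843 × 0.12813 = 0.08949 m

S_c ≈ 89.5 mm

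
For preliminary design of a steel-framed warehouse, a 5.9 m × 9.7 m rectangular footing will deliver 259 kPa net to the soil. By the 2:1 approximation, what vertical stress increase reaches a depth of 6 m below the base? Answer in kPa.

Δσ_z ≈ 79.3 kPa

By the 2:1 method the load spreads at 1 horizontal : 2 vertical, so at depth z the loaded area has grown by z in each plan dimension:
Δσ = qBL/((B+z)(L+z)) = 259×5.9×9.7/((5.9+6)(9.7+6)) = 79.337 kPa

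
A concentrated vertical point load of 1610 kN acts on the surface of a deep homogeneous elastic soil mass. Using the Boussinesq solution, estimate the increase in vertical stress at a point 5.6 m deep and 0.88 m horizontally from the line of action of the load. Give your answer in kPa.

Boussinesq vertical stress below a point load on an elastic half-space:
Δσ_z = 3P/(2πz²) · [1 + (r/z)²]^(−5/2)
r/z = 0.88/5.6 = 0.15714; [1+(r/z)²]^(−5/2) = 0.94084.
Δσ_z = 3×1610/(2π×5.6²) × 0.94084 = 24.513 × 0.94084 = 23.06 kPa

Δσ_z ≈ 23.1 kPa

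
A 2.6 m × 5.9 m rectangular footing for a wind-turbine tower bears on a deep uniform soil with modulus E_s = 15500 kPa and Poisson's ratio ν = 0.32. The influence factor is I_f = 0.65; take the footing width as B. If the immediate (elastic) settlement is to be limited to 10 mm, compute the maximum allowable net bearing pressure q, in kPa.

S_e = q·B·(1−ν²)/E_s · I_f  ⇒  q = S_e·E_s / (B·(1−ν²)·I_f).
q = 0.01 × 15500 / (2.6 × 0.8976 × 0.65) = 102.2 kPa

q ≈ 102 kPa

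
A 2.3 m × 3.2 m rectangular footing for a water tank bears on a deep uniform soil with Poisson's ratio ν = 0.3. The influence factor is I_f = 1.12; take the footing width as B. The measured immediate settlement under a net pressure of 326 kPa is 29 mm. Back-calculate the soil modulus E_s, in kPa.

E_s ≈ 26400 kPa

S_e = q·B·(1−ν²)/E_s · I_f  ⇒  E_s = q·B·(1−ν²)·I_f / S_e.
E_s = 326 × 2.3 × 0.91 × 1.12 / 0.029 = 26350 kPa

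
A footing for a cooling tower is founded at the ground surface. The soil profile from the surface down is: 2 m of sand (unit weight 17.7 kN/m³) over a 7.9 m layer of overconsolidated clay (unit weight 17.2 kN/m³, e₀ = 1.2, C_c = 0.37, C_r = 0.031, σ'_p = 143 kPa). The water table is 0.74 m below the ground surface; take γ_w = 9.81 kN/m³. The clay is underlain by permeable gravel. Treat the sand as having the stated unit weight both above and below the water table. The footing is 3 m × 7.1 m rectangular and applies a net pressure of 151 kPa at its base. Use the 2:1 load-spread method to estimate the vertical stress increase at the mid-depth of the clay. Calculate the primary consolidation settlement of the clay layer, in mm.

S_c ≈ 20.5 mm

Mid-depth of clay below the ground surface: z = 2 + 7.9/2 = 5.95 m.
Total vertical stress at mid-clay: σ_v = 17.7×2 + 17.2×3.95 = 103.34 kPa.
Pore pressure: u = 9.81×(5.95 − 0.74) = 51.11 kPa.
Initial effective stress: σ'_0 = σ_v − u = 103.34 − 51.11 = 52.23 kPa.
Stress increase at mid-clay by the 2:1 spreading method:
Δσ = qBL/((B+z)(L+z)) = 151×3×7.1/((3+5.95)(7.1+5.95)) = 27.537 kPa
Final effective stress: σ'_f = 52.23 + 27.537 = 79.767 kPa.
σ'_f = 79.767 ≤ σ'_p = 143 kPa, so the clay remains overconsolidated and only the recompression index applies:
S_c = C_r·H/(1+e₀)·log₁₀(σ'_f/σ'_0) = 0.031×7.9/2.2×log₁₀(79.767/52.23)
    = 0.11132 × 0.1839 = 0.02047 m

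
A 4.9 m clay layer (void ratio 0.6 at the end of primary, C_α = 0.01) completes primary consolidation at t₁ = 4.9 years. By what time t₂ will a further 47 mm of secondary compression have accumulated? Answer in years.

S_s = C_α·H/(1+e_p)·log₁₀(t₂/t₁) ⇒ log₁₀(t₂/t₁) = S_s·(1+e_p)/(C_α·H).
log₁₀(t₂/t₁) = 0.047 × (1+0.6) / (0.01×4.9) = 1.535
t₂ = t₁ × 10^1.535 = 4.9 × 34.25 = 167.8 years

t₂ ≈ 168 years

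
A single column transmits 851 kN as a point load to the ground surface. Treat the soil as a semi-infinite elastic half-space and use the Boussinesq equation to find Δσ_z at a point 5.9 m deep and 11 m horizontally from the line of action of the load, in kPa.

Δσ_z ≈ 0.275 kPa

Boussinesq vertical stress below a point load on an elastic half-space:
Δσ_z = 3P/(2πz²) · [1 + (r/z)²]^(−5/2)
r/z = 11/5.9 = 1.8644; [1+(r/z)²]^(−5/2) = 0.023592.
Δσ_z = 3×851/(2π×5.9²) × 0.023592 = 11.673 × 0.023592 = 0.2754 kPa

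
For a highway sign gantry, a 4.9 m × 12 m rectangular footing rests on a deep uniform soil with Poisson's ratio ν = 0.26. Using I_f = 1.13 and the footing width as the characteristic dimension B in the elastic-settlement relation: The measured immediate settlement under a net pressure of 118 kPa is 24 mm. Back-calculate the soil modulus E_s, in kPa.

S_e = q·B·(1−ν²)/E_s · I_f  ⇒  E_s = q·B·(1−ν²)·I_f / S_e.
E_s = 118 × 4.9 × 0.9324 × 1.13 / 0.024 = 25380 kPa

E_s ≈ 25400 kPa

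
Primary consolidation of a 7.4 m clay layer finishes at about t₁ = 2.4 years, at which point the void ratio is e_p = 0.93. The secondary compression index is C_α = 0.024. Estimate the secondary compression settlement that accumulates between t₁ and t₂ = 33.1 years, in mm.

Secondary compression: S_s = C_α·H/(1+e_p)·log₁₀(t₂/t₁)
S_s = 0.024×7.4/(1+0.93)×log₁₀(33.1/2.4)
    = 0.09202 × 1.14 = 0.1049 m

S_s ≈ 105 mm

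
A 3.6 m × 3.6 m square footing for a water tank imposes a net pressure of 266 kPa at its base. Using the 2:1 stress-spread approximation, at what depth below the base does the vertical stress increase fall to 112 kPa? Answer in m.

2:1 spreading — at depth z the loaded area has grown by z in each plan dimension:
qB²/(B+z)² = Δσ_z ⇒ z = B(√(q/Δσ_z) − 1) = 3.6×(√(266/112) − 1) = 1.948 m

z ≈ 1.95 m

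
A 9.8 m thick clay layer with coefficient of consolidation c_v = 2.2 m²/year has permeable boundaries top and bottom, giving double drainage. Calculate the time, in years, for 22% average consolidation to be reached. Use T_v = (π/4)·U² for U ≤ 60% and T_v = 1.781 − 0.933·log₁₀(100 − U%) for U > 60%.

t ≈ 0.415 years

Drainage path length: H_d = H/2 = 4.9 m (double drainage).
U ≤ 60%: T_v = (π/4)·U² = (π/4)×0.22² = 0.038013.
t = T_v·H_d²/c_v = 0.038013×4.9²/2.2 = 0.4149 years.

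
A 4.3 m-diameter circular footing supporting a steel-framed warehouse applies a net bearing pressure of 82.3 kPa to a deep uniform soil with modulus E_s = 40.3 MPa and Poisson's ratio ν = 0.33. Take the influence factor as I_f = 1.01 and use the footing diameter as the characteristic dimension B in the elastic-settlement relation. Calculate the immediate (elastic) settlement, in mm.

Immediate (elastic) settlement: S_e = q·B·(1−ν²)/E_s · I_f.
E_s = 40.3 MPa = 40300 kPa.
S_e = 82.3 × 4.3 × (1 − 0.33²) / 40300 × 1.01
    = 82.3 × 4.3 × 0.8911 / 40300 × 1.01
    = 0.007903 m = 7.903 mm

S_e ≈ 7.9 mm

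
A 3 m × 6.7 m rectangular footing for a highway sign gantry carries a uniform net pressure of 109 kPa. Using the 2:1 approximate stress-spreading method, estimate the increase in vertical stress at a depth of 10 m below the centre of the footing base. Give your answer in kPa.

By the 2:1 method the load spreads at 1 horizontal : 2 vertical, so at depth z the loaded area has grown by z in each plan dimension:
Δσ = qBL/((B+z)(L+z)) = 109×3×6.7/((3+10)(6.7+10)) = 10.092 kPa

Δσ_z ≈ 10.1 kPa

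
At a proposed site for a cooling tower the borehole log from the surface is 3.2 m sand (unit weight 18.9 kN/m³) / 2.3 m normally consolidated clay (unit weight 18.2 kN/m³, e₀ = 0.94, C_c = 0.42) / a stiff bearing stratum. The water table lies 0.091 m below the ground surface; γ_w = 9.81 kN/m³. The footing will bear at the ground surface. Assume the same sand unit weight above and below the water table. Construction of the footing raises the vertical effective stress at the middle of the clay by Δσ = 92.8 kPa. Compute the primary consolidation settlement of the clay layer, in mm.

S_c ≈ 261 mm

Mid-depth of clay below the ground surface: z = 3.2 + 2.3/2 = 4.35 m.
Total vertical stress at mid-clay: σ_v = 18.9×3.2 + 18.2×1.15 = 81.41 kPa.
Pore pressure: u = 9.81×(4.35 − 0.091) = 41.781 kPa.
Initial effective stress: σ'_0 = σ_v − u = 81.41 − 41.781 = 39.629 kPa.
Final effective stress: σ'_f = σ'_0 + Δσ = 39.629 + 92.8 = 132.43 kPa.
Normally consolidated clay, so the full stress increment lies on the virgin compression line:
S_c = C_c·H/(1+e₀)·log₁₀(σ'_f/σ'_0) = 0.42×2.3/(1+0.94)×log₁₀(132.43/39.629)
    = 0.49794 × 0.52397 = 0.2609 m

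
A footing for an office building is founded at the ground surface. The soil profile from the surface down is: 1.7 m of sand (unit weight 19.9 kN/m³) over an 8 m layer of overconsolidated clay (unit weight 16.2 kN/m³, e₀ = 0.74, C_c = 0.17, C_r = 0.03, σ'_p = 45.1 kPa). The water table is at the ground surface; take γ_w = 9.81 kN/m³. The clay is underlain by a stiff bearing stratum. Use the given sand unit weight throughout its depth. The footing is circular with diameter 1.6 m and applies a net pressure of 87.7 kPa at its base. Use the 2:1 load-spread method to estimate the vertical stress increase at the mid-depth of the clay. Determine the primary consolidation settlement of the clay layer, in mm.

S_c ≈ 16.7 mm

Mid-depth of clay below the ground surface: z = 1.7 + 8/2 = 5.7 m.
Total vertical stress at mid-clay: σ_v = 19.9×1.7 + 16.2×4 = 98.63 kPa.
Pore pressure: u = 9.81×(5.7 − 0) = 55.917 kPa.
Initial effective stress: σ'_0 = σ_v − u = 98.63 − 55.917 = 42.713 kPa.
Stress increase at mid-clay by the 2:1 spreading method:
Δσ ≈ qD²/(D+z)² = 87.7×1.6²/(1.6+5.7)² = 4.213 kPa
Final effective stress: σ'_f = 42.713 + 4.213 = 46.926 kPa.
σ'_f = 46.926 > σ'_p = 45.1 kPa, so the stress path crosses the preconsolidation pressure — recompression up to σ'_p, then virgin compression beyond:
S_c = H/(1+e₀)·[C_r·log₁₀(σ'_p/σ'_0) + C_c·log₁₀(σ'_f/σ'_p)]
    = 8/1.74 × [0.03×log₁₀(45.1/42.713) + 0.17×log₁₀(46.926/45.1)]
    = 4.5977 × [0.00070849 + 0.0029303] = 0.01673 m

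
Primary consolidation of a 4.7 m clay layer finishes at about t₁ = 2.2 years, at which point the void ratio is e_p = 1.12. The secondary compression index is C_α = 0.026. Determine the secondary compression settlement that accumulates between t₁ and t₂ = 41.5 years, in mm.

S_s ≈ 73.5 mm

Secondary compression: S_s = C_α·H/(1+e_p)·log₁₀(t₂/t₁)
S_s = 0.026×4.7/(1+1.12)×log₁₀(41.5/2.2)
    = 0.05764 × 1.276 = 0.07353 m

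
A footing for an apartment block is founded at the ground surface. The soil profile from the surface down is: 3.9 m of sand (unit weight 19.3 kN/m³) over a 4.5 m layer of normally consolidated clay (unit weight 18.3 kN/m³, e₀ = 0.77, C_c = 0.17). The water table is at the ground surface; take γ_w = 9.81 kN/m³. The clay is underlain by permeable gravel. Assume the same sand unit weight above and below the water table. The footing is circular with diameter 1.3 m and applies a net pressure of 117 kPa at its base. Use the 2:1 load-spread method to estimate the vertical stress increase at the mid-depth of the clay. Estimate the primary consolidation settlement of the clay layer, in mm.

S_c ≈ 11.6 mm

Mid-depth of clay below the ground surface: z = 3.9 + 4.5/2 = 6.15 m.
Total vertical stress at mid-clay: σ_v = 19.3×3.9 + 18.3×2.25 = 116.44 kPa.
Pore pressure: u = 9.81×(6.15 − 0) = 60.332 kPa.
Initial effective stress: σ'_0 = σ_v − u = 116.44 − 60.332 = 56.108 kPa.
Stress increase at mid-clay by the 2:1 spreading method:
Δσ ≈ qD²/(D+z)² = 117×1.3²/(1.3+6.15)² = 3.5625 kPa
Final effective stress: σ'_f = σ'_0 + Δσ = 56.108 + 3.5625 = 59.67 kPa.
Normally consolidated clay, so the full stress increment lies on the virgin compression line:
S_c = C_c·H/(1+e₀)·log₁₀(σ'_f/σ'_0) = 0.17×4.5/(1+0.77)×log₁₀(59.67/56.108)
    = 0.4322 × 0.026731 = 0.01155 m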